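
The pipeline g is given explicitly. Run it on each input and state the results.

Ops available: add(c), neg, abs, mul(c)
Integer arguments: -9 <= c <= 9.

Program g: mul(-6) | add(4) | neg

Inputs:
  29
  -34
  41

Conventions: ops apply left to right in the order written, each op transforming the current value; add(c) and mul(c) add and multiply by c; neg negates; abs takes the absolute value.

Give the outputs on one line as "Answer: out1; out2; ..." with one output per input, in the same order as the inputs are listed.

170; -208; 242

Execution, op by op:
  29 -> -174 -> -170 -> 170
  -34 -> 204 -> 208 -> -208
  41 -> -246 -> -242 -> 242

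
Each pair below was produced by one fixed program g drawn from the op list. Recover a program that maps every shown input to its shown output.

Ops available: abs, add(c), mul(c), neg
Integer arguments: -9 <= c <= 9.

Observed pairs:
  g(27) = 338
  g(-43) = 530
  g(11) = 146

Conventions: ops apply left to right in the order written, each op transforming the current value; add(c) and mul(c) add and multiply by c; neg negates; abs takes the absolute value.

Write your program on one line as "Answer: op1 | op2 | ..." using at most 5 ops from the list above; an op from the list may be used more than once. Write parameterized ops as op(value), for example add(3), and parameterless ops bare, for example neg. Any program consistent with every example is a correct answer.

mul(-6) | abs | add(7) | mul(-2) | neg

Check, running the answer program on each example:
  27 -> -162 -> 162 -> 169 -> -338 -> 338
  -43 -> 258 -> 258 -> 265 -> -530 -> 530
  11 -> -66 -> 66 -> 73 -> -146 -> 146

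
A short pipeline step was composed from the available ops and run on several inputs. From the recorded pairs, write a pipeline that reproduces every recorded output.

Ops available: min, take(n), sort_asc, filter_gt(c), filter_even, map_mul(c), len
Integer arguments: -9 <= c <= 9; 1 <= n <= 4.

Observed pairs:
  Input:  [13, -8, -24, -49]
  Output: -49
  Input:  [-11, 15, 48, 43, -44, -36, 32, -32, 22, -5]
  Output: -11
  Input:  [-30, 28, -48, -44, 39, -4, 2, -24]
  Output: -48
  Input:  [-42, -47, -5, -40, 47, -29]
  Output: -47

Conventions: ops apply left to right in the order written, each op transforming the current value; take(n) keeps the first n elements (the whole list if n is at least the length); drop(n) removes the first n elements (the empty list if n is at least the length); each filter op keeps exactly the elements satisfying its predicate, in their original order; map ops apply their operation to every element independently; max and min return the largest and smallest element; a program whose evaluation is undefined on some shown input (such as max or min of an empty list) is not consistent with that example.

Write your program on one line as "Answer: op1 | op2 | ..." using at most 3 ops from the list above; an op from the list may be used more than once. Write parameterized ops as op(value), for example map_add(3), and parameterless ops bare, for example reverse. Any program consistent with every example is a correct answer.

take(4) | min

Check, running the answer program on each example:
  [13, -8, -24, -49] -> [13, -8, -24, -49] -> -49
  [-11, 15, 48, 43, -44, -36, 32, -32, 22, -5] -> [-11, 15, 48, 43] -> -11
  [-30, 28, -48, -44, 39, -4, 2, -24] -> [-30, 28, -48, -44] -> -48
  [-42, -47, -5, -40, 47, -29] -> [-42, -47, -5, -40] -> -47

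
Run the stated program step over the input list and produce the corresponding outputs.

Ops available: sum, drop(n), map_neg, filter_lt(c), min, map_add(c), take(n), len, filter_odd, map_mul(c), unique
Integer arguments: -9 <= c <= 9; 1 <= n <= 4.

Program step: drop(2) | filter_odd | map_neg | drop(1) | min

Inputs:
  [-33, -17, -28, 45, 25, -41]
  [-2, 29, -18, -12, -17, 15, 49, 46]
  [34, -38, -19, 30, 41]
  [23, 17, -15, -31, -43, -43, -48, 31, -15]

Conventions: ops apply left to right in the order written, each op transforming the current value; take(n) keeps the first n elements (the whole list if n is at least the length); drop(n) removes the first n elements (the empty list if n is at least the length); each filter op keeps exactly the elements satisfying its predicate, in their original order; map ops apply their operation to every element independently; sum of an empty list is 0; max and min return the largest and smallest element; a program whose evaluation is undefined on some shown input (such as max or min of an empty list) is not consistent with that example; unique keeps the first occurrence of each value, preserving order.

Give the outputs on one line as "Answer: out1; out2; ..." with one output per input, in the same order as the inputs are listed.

-25; -49; -41; -31

Execution, op by op:
  [-33, -17, -28, 45, 25, -41] -> [-28, 45, 25, -41] -> [45, 25, -41] -> [-45, -25, 41] -> [-25, 41] -> -25
  [-2, 29, -18, -12, -17, 15, 49, 46] -> [-18, -12, -17, 15, 49, 46] -> [-17, 15, 49] -> [17, -15, -49] -> [-15, -49] -> -49
  [34, -38, -19, 30, 41] -> [-19, 30, 41] -> [-19, 41] -> [19, -41] -> [-41] -> -41
  [23, 17, -15, -31, -43, -43, -48, 31, -15] -> [-15, -31, -43, -43, -48, 31, -15] -> [-15, -31, -43, -43, 31, -15] -> [15, 31, 43, 43, -31, 15] -> [31, 43, 43, -31, 15] -> -31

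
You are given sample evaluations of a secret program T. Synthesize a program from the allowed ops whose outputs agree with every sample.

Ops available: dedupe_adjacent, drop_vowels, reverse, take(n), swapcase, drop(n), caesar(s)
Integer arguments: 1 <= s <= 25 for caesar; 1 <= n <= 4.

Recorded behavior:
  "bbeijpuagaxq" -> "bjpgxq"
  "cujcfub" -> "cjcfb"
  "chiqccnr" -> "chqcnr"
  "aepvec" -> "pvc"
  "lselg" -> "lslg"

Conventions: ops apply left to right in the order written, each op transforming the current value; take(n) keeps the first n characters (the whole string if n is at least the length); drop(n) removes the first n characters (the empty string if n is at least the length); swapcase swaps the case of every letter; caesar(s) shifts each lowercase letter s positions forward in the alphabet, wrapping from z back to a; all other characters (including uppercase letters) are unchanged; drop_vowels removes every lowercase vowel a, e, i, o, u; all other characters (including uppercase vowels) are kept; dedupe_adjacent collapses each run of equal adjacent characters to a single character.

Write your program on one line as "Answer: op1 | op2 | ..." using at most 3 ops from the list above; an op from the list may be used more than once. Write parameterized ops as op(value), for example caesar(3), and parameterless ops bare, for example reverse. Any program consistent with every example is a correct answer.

dedupe_adjacent | drop_vowels

Check, running the answer program on each example:
  "bbeijpuagaxq" -> "beijpuagaxq" -> "bjpgxq"
  "cujcfub" -> "cujcfub" -> "cjcfb"
  "chiqccnr" -> "chiqcnr" -> "chqcnr"
  "aepvec" -> "aepvec" -> "pvc"
  "lselg" -> "lselg" -> "lslg"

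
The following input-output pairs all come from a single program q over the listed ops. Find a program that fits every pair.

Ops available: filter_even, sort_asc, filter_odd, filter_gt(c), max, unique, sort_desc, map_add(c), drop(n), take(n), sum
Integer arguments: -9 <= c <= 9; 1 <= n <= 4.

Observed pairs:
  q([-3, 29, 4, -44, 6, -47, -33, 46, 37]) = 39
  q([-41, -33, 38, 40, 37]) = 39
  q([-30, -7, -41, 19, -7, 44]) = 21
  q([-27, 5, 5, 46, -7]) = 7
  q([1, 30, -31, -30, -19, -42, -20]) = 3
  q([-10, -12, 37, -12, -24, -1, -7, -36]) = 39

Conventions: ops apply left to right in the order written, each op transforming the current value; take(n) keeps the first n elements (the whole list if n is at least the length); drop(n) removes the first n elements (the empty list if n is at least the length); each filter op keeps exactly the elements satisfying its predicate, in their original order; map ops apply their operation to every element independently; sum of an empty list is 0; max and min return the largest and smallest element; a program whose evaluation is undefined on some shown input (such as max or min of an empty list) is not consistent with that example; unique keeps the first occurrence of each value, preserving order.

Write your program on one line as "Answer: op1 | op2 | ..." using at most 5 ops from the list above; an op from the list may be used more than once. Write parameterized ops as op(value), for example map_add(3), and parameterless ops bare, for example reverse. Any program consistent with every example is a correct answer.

unique | filter_gt(-7) | filter_odd | map_add(2) | max

Check, running the answer program on each example:
  [-3, 29, 4, -44, 6, -47, -33, 46, 37] -> [-3, 29, 4, -44, 6, -47, -33, 46, 37] -> [-3, 29, 4, 6, 46, 37] -> [-3, 29, 37] -> [-1, 31, 39] -> 39
  [-41, -33, 38, 40, 37] -> [-41, -33, 38, 40, 37] -> [38, 40, 37] -> [37] -> [39] -> 39
  [-30, -7, -41, 19, -7, 44] -> [-30, -7, -41, 19, 44] -> [19, 44] -> [19] -> [21] -> 21
  [-27, 5, 5, 46, -7] -> [-27, 5, 46, -7] -> [5, 46] -> [5] -> [7] -> 7
  [1, 30, -31, -30, -19, -42, -20] -> [1, 30, -31, -30, -19, -42, -20] -> [1, 30] -> [1] -> [3] -> 3
  [-10, -12, 37, -12, -24, -1, -7, -36] -> [-10, -12, 37, -24, -1, -7, -36] -> [37, -1] -> [37, -1] -> [39, 1] -> 39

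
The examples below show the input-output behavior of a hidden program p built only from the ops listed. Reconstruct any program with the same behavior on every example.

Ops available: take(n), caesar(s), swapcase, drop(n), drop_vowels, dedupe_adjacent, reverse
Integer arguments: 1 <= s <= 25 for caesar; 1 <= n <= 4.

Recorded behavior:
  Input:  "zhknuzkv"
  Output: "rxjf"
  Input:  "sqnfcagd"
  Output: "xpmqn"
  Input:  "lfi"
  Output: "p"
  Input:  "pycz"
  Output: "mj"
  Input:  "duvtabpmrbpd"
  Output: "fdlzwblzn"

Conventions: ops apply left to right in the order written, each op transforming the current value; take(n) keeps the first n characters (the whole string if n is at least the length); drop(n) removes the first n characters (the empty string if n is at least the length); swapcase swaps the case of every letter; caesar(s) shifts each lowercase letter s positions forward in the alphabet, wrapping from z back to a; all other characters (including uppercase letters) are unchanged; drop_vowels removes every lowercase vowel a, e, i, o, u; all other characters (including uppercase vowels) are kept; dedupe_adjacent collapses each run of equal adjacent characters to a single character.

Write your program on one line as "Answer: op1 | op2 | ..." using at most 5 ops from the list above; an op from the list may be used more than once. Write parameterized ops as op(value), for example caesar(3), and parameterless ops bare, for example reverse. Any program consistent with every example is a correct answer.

drop_vowels | drop(1) | caesar(10) | drop_vowels

Check, running the answer program on each example:
  "zhknuzkv" -> "zhknzkv" -> "hknzkv" -> "ruxjuf" -> "rxjf"
  "sqnfcagd" -> "sqnfcgd" -> "qnfcgd" -> "axpmqn" -> "xpmqn"
  "lfi" -> "lf" -> "f" -> "p" -> "p"
  "pycz" -> "pycz" -> "ycz" -> "imj" -> "mj"
  "duvtabpmrbpd" -> "dvtbpmrbpd" -> "vtbpmrbpd" -> "fdlzwblzn" -> "fdlzwblzn"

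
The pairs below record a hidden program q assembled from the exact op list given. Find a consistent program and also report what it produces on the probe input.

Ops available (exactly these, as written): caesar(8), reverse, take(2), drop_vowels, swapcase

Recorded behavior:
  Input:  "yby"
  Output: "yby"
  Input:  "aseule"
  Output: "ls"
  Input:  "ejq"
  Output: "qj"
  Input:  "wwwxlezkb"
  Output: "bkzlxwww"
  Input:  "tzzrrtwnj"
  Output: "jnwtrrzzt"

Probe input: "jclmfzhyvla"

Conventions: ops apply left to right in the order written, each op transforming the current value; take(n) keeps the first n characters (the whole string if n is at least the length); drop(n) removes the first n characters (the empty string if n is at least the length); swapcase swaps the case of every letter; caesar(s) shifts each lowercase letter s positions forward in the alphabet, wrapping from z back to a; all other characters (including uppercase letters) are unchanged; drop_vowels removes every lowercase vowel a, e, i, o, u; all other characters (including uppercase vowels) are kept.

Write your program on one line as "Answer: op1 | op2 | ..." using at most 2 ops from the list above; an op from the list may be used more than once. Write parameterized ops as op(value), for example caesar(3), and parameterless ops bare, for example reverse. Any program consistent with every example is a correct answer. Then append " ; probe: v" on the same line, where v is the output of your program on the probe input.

drop_vowels | reverse ; probe: "lvyhzfmlcj"

Check, running the answer program on each example:
  "yby" -> "yby" -> "yby"
  "aseule" -> "sl" -> "ls"
  "ejq" -> "jq" -> "qj"
  "wwwxlezkb" -> "wwwxlzkb" -> "bkzlxwww"
  "tzzrrtwnj" -> "tzzrrtwnj" -> "jnwtrrzzt"
  probe: "jclmfzhyvla" -> "jclmfzhyvl" -> "lvyhzfmlcj"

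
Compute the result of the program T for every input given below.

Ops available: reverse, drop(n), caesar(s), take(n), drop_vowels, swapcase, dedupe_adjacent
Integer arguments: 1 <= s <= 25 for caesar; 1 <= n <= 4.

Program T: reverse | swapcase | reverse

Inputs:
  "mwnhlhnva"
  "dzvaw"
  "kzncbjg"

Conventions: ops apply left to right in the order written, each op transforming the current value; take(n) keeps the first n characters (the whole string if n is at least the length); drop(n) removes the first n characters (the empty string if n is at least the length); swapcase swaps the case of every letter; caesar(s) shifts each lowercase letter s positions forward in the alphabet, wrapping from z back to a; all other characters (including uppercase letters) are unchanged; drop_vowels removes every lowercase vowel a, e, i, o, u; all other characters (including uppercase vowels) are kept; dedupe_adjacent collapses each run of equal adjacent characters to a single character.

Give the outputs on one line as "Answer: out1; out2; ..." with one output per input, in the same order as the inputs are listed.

"MWNHLHNVA"; "DZVAW"; "KZNCBJG"

Execution, op by op:
  "mwnhlhnva" -> "avnhlhnwm" -> "AVNHLHNWM" -> "MWNHLHNVA"
  "dzvaw" -> "wavzd" -> "WAVZD" -> "DZVAW"
  "kzncbjg" -> "gjbcnzk" -> "GJBCNZK" -> "KZNCBJG"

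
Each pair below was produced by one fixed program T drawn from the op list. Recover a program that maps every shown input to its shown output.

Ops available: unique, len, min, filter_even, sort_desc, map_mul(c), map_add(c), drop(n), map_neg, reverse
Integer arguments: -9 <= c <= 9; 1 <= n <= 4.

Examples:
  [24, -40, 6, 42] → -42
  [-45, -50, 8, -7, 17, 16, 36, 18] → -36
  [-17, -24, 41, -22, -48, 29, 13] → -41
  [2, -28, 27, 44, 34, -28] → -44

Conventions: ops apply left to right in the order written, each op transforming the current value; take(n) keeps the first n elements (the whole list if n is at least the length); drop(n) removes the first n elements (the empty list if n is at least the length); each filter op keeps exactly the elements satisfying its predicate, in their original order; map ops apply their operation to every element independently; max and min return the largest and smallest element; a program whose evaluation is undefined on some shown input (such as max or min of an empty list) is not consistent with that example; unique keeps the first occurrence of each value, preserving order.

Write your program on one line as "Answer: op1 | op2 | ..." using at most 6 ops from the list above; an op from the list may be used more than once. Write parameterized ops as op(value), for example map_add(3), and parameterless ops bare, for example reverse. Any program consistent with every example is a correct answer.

drop(1) | sort_desc | reverse | map_neg | reverse | min

Check, running the answer program on each example:
  [24, -40, 6, 42] -> [-40, 6, 42] -> [42, 6, -40] -> [-40, 6, 42] -> [40, -6, -42] -> [-42, -6, 40] -> -42
  [-45, -50, 8, -7, 17, 16, 36, 18] -> [-50, 8, -7, 17, 16, 36, 18] -> [36, 18, 17, 16, 8, -7, -50] -> [-50, -7, 8, 16, 17, 18, 36] -> [50, 7, -8, -16, -17, -18, -36] -> [-36, -18, -17, -16, -8, 7, 50] -> -36
  [-17, -24, 41, -22, -48, 29, 13] -> [-24, 41, -22, -48, 29, 13] -> [41, 29, 13, -22, -24, -48] -> [-48, -24, -22, 13, 29, 41] -> [48, 24, 22, -13, -29, -41] -> [-41, -29, -13, 22, 24, 48] -> -41
  [2, -28, 27, 44, 34, -28] -> [-28, 27, 44, 34, -28] -> [44, 34, 27, -28, -28] -> [-28, -28, 27, 34, 44] -> [28, 28, -27, -34, -44] -> [-44, -34, -27, 28, 28] -> -44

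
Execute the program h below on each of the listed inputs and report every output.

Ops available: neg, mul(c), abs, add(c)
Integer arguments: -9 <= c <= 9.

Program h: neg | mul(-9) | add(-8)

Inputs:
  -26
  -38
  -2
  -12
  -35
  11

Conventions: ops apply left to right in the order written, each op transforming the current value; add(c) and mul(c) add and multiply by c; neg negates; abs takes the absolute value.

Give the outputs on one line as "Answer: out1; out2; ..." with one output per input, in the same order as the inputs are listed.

-242; -350; -26; -116; -323; 91

Execution, op by op:
  -26 -> 26 -> -234 -> -242
  -38 -> 38 -> -342 -> -350
  -2 -> 2 -> -18 -> -26
  -12 -> 12 -> -108 -> -116
  -35 -> 35 -> -315 -> -323
  11 -> -11 -> 99 -> 91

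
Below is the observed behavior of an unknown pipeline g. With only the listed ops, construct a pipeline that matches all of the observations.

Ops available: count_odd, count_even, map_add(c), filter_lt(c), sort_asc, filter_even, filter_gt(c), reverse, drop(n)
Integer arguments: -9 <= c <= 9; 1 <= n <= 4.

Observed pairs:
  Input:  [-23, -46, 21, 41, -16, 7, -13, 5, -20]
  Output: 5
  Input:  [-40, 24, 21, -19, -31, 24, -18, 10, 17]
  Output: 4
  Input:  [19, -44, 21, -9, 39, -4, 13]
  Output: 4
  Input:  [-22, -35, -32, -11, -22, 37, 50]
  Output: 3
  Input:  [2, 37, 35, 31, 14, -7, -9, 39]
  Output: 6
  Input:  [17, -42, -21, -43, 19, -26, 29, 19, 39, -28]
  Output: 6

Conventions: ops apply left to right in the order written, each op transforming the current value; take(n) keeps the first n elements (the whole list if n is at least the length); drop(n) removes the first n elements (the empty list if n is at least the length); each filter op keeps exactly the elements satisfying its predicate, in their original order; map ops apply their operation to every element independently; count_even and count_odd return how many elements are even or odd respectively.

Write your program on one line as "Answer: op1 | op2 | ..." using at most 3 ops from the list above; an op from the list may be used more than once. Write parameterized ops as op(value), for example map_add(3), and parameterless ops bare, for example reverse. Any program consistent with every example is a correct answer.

drop(1) | count_odd

Check, running the answer program on each example:
  [-23, -46, 21, 41, -16, 7, -13, 5, -20] -> [-46, 21, 41, -16, 7, -13, 5, -20] -> 5
  [-40, 24, 21, -19, -31, 24, -18, 10, 17] -> [24, 21, -19, -31, 24, -18, 10, 17] -> 4
  [19, -44, 21, -9, 39, -4, 13] -> [-44, 21, -9, 39, -4, 13] -> 4
  [-22, -35, -32, -11, -22, 37, 50] -> [-35, -32, -11, -22, 37, 50] -> 3
  [2, 37, 35, 31, 14, -7, -9, 39] -> [37, 35, 31, 14, -7, -9, 39] -> 6
  [17, -42, -21, -43, 19, -26, 29, 19, 39, -28] -> [-42, -21, -43, 19, -26, 29, 19, 39, -28] -> 6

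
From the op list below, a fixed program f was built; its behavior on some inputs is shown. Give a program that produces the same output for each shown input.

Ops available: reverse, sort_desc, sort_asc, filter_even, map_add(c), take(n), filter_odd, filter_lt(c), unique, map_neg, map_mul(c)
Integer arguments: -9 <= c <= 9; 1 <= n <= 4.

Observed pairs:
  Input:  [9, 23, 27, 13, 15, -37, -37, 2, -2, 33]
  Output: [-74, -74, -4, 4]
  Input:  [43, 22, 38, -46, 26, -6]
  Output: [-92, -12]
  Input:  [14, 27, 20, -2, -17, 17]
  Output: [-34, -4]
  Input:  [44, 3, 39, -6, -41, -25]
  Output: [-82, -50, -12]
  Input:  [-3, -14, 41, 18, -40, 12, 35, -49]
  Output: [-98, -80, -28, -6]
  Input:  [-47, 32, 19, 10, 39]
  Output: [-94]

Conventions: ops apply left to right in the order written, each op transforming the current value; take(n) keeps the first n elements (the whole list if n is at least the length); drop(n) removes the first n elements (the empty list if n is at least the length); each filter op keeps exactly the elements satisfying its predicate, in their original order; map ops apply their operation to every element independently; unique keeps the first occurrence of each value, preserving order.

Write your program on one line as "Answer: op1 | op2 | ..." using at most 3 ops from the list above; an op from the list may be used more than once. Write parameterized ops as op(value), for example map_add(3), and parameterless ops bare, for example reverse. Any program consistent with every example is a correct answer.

map_mul(2) | sort_asc | filter_lt(6)

Check, running the answer program on each example:
  [9, 23, 27, 13, 15, -37, -37, 2, -2, 33] -> [18, 46, 54, 26, 30, -74, -74, 4, -4, 66] -> [-74, -74, -4, 4, 18, 26, 30, 46, 54, 66] -> [-74, -74, -4, 4]
  [43, 22, 38, -46, 26, -6] -> [86, 44, 76, -92, 52, -12] -> [-92, -12, 44, 52, 76, 86] -> [-92, -12]
  [14, 27, 20, -2, -17, 17] -> [28, 54, 40, -4, -34, 34] -> [-34, -4, 28, 34, 40, 54] -> [-34, -4]
  [44, 3, 39, -6, -41, -25] -> [88, 6, 78, -12, -82, -50] -> [-82, -50, -12, 6, 78, 88] -> [-82, -50, -12]
  [-3, -14, 41, 18, -40, 12, 35, -49] -> [-6, -28, 82, 36, -80, 24, 70, -98] -> [-98, -80, -28, -6, 24, 36, 70, 82] -> [-98, -80, -28, -6]
  [-47, 32, 19, 10, 39] -> [-94, 64, 38, 20, 78] -> [-94, 20, 38, 64, 78] -> [-94]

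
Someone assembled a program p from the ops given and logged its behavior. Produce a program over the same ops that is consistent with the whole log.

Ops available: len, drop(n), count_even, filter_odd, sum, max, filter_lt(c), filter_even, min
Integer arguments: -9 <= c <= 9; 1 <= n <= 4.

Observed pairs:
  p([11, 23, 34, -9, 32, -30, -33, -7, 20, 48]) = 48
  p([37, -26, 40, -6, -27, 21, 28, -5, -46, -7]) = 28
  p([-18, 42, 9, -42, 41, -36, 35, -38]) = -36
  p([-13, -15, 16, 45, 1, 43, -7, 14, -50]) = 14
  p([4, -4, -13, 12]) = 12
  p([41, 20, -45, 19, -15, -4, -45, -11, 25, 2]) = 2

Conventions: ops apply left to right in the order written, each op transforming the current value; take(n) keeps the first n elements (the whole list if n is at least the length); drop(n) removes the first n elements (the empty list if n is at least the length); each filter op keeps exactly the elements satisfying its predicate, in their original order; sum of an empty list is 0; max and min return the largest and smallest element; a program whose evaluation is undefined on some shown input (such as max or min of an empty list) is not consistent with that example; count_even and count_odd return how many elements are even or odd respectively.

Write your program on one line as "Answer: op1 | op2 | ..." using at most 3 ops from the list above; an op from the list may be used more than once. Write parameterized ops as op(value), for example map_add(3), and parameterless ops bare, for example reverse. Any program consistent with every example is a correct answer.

drop(3) | filter_even | max

Check, running the answer program on each example:
  [11, 23, 34, -9, 32, -30, -33, -7, 20, 48] -> [-9, 32, -30, -33, -7, 20, 48] -> [32, -30, 20, 48] -> 48
  [37, -26, 40, -6, -27, 21, 28, -5, -46, -7] -> [-6, -27, 21, 28, -5, -46, -7] -> [-6, 28, -46] -> 28
  [-18, 42, 9, -42, 41, -36, 35, -38] -> [-42, 41, -36, 35, -38] -> [-42, -36, -38] -> -36
  [-13, -15, 16, 45, 1, 43, -7, 14, -50] -> [45, 1, 43, -7, 14, -50] -> [14, -50] -> 14
  [4, -4, -13, 12] -> [12] -> [12] -> 12
  [41, 20, -45, 19, -15, -4, -45, -11, 25, 2] -> [19, -15, -4, -45, -11, 25, 2] -> [-4, 2] -> 2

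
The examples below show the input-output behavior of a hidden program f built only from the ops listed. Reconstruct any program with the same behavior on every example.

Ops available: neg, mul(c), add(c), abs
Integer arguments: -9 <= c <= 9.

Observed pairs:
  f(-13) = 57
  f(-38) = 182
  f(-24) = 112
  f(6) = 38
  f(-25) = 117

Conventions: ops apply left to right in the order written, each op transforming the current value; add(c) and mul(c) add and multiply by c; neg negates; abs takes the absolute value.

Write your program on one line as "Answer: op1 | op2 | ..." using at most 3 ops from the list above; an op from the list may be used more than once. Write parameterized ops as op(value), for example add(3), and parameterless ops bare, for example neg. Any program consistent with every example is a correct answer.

mul(5) | add(8) | abs

Check, running the answer program on each example:
  -13 -> -65 -> -57 -> 57
  -38 -> -190 -> -182 -> 182
  -24 -> -120 -> -112 -> 112
  6 -> 30 -> 38 -> 38
  -25 -> -125 -> -117 -> 117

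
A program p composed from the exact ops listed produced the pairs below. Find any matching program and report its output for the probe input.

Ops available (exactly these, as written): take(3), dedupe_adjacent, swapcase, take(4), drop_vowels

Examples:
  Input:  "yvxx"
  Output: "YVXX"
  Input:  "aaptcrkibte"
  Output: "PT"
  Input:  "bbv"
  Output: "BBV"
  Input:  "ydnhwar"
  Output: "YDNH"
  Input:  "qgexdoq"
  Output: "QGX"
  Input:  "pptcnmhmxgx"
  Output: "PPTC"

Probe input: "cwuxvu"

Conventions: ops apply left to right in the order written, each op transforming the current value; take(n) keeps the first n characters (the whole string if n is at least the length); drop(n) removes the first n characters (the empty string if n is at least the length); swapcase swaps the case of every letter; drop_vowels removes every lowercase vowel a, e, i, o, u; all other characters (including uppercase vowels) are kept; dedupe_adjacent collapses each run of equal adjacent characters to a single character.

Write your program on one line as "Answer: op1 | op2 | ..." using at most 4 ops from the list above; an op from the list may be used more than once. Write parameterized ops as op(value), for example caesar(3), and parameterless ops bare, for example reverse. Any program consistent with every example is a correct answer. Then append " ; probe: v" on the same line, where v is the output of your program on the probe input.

take(4) | drop_vowels | swapcase ; probe: "CWX"

Check, running the answer program on each example:
  "yvxx" -> "yvxx" -> "yvxx" -> "YVXX"
  "aaptcrkibte" -> "aapt" -> "pt" -> "PT"
  "bbv" -> "bbv" -> "bbv" -> "BBV"
  "ydnhwar" -> "ydnh" -> "ydnh" -> "YDNH"
  "qgexdoq" -> "qgex" -> "qgx" -> "QGX"
  "pptcnmhmxgx" -> "pptc" -> "pptc" -> "PPTC"
  probe: "cwuxvu" -> "cwux" -> "cwx" -> "CWX"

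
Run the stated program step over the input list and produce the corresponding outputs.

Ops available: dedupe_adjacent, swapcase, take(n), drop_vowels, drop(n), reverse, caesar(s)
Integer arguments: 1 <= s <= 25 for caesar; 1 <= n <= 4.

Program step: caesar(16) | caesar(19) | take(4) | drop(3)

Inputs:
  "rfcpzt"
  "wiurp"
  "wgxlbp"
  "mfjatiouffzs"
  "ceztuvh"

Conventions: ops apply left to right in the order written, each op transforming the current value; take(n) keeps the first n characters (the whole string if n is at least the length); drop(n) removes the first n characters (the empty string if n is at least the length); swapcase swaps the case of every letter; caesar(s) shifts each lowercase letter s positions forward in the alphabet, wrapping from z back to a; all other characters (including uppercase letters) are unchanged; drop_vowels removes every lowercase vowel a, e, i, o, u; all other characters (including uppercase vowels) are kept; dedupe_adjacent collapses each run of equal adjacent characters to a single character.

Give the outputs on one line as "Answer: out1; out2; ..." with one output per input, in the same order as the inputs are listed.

"y"; "a"; "u"; "j"; "c"

Execution, op by op:
  "rfcpzt" -> "hvsfpj" -> "aolyic" -> "aoly" -> "y"
  "wiurp" -> "mykhf" -> "frday" -> "frda" -> "a"
  "wgxlbp" -> "mwnbrf" -> "fpguky" -> "fpgu" -> "u"
  "mfjatiouffzs" -> "cvzqjyekvvpi" -> "vosjcrxdooib" -> "vosj" -> "j"
  "ceztuvh" -> "supjklx" -> "lnicdeq" -> "lnic" -> "c"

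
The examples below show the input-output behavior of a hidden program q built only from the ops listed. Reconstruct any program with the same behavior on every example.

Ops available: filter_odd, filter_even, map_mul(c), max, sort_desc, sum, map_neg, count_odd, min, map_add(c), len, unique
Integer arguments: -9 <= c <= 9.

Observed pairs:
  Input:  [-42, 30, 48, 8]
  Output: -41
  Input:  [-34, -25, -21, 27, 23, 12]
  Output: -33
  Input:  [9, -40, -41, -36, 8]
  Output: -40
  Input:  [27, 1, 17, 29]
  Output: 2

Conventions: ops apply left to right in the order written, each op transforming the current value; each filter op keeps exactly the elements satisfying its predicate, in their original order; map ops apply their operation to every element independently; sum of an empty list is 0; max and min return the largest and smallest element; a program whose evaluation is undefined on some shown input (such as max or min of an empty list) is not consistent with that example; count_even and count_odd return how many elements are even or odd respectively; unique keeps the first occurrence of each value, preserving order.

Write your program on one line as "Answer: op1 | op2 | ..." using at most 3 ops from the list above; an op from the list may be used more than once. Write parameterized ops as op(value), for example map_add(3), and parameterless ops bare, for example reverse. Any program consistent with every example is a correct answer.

map_add(1) | sort_desc | min

Check, running the answer program on each example:
  [-42, 30, 48, 8] -> [-41, 31, 49, 9] -> [49, 31, 9, -41] -> -41
  [-34, -25, -21, 27, 23, 12] -> [-33, -24, -20, 28, 24, 13] -> [28, 24, 13, -20, -24, -33] -> -33
  [9, -40, -41, -36, 8] -> [10, -39, -40, -35, 9] -> [10, 9, -35, -39, -40] -> -40
  [27, 1, 17, 29] -> [28, 2, 18, 30] -> [30, 28, 18, 2] -> 2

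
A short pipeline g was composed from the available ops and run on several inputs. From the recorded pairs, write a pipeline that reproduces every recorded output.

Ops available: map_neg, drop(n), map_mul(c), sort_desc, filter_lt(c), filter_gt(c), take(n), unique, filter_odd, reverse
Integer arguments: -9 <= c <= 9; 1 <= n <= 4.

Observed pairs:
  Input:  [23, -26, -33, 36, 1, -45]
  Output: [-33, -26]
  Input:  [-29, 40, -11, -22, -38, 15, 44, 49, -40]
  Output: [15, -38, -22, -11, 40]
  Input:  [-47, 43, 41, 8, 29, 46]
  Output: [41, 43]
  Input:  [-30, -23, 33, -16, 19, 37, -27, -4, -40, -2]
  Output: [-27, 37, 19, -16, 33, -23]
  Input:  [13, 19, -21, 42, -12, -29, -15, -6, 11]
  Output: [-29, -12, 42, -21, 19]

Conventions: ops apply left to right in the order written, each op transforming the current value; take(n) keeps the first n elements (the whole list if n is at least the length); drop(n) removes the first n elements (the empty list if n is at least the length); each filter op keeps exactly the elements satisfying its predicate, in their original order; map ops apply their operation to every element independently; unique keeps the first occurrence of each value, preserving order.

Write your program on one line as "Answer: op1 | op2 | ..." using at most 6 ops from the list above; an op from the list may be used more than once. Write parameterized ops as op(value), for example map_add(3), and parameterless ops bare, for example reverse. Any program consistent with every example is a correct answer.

drop(1) | map_neg | reverse | drop(3) | map_neg

Check, running the answer program on each example:
  [23, -26, -33, 36, 1, -45] -> [-26, -33, 36, 1, -45] -> [26, 33, -36, -1, 45] -> [45, -1, -36, 33, 26] -> [33, 26] -> [-33, -26]
  [-29, 40, -11, -22, -38, 15, 44, 49, -40] -> [40, -11, -22, -38, 15, 44, 49, -40] -> [-40, 11, 22, 38, -15, -44, -49, 40] -> [40, -49, -44, -15, 38, 22, 11, -40] -> [-15, 38, 22, 11, -40] -> [15, -38, -22, -11, 40]
  [-47, 43, 41, 8, 29, 46] -> [43, 41, 8, 29, 46] -> [-43, -41, -8, -29, -46] -> [-46, -29, -8, -41, -43] -> [-41, -43] -> [41, 43]
  [-30, -23, 33, -16, 19, 37, -27, -4, -40, -2] -> [-23, 33, -16, 19, 37, -27, -4, -40, -2] -> [23, -33, 16, -19, -37, 27, 4, 40, 2] -> [2, 40, 4, 27, -37, -19, 16, -33, 23] -> [27, -37, -19, 16, -33, 23] -> [-27, 37, 19, -16, 33, -23]
  [13, 19, -21, 42, -12, -29, -15, -6, 11] -> [19, -21, 42, -12, -29, -15, -6, 11] -> [-19, 21, -42, 12, 29, 15, 6, -11] -> [-11, 6, 15, 29, 12, -42, 21, -19] -> [29, 12, -42, 21, -19] -> [-29, -12, 42, -21, 19]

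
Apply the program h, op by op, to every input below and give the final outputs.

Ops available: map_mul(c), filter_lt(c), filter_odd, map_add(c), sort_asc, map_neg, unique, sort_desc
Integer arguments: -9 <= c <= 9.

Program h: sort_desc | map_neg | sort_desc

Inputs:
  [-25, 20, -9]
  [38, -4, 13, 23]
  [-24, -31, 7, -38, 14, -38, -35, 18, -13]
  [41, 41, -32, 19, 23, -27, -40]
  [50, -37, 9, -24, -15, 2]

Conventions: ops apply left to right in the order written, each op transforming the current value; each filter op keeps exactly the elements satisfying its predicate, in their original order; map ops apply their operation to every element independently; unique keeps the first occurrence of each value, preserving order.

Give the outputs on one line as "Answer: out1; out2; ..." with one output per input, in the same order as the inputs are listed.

[25, 9, -20]; [4, -13, -23, -38]; [38, 38, 35, 31, 24, 13, -7, -14, -18]; [40, 32, 27, -19, -23, -41, -41]; [37, 24, 15, -2, -9, -50]

Execution, op by op:
  [-25, 20, -9] -> [20, -9, -25] -> [-20, 9, 25] -> [25, 9, -20]
  [38, -4, 13, 23] -> [38, 23, 13, -4] -> [-38, -23, -13, 4] -> [4, -13, -23, -38]
  [-24, -31, 7, -38, 14, -38, -35, 18, -13] -> [18, 14, 7, -13, -24, -31, -35, -38, -38] -> [-18, -14, -7, 13, 24, 31, 35, 38, 38] -> [38, 38, 35, 31, 24, 13, -7, -14, -18]
  [41, 41, -32, 19, 23, -27, -40] -> [41, 41, 23, 19, -27, -32, -40] -> [-41, -41, -23, -19, 27, 32, 40] -> [40, 32, 27, -19, -23, -41, -41]
  [50, -37, 9, -24, -15, 2] -> [50, 9, 2, -15, -24, -37] -> [-50, -9, -2, 15, 24, 37] -> [37, 24, 15, -2, -9, -50]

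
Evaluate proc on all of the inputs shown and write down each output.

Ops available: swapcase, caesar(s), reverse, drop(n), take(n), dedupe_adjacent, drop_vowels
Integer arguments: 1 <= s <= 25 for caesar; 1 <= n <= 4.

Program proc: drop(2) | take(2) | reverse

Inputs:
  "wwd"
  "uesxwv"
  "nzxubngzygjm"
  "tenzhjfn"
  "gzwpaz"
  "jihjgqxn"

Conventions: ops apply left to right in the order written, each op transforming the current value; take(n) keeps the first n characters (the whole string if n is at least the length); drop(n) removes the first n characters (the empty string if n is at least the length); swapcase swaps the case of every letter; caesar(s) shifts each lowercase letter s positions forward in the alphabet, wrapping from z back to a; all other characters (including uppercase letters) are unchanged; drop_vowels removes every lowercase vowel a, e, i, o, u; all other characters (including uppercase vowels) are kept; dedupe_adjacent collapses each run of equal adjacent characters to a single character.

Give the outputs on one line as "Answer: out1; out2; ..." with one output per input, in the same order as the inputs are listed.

"d"; "xs"; "ux"; "zn"; "pw"; "jh"

Execution, op by op:
  "wwd" -> "d" -> "d" -> "d"
  "uesxwv" -> "sxwv" -> "sx" -> "xs"
  "nzxubngzygjm" -> "xubngzygjm" -> "xu" -> "ux"
  "tenzhjfn" -> "nzhjfn" -> "nz" -> "zn"
  "gzwpaz" -> "wpaz" -> "wp" -> "pw"
  "jihjgqxn" -> "hjgqxn" -> "hj" -> "jh"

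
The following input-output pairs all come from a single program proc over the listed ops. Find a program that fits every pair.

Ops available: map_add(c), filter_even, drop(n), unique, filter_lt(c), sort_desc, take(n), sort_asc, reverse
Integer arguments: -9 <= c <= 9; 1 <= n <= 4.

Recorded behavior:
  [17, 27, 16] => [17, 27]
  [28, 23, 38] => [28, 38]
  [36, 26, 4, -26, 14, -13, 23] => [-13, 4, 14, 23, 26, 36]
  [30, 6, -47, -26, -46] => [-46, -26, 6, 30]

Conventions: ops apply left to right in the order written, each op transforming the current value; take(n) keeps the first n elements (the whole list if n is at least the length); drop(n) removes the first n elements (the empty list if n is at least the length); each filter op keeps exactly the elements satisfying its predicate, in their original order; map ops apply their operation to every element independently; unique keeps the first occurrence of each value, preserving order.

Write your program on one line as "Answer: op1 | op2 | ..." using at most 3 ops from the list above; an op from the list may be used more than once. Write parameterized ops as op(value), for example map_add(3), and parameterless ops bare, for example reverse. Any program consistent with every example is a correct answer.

sort_asc | drop(1)

Check, running the answer program on each example:
  [17, 27, 16] -> [16, 17, 27] -> [17, 27]
  [28, 23, 38] -> [23, 28, 38] -> [28, 38]
  [36, 26, 4, -26, 14, -13, 23] -> [-26, -13, 4, 14, 23, 26, 36] -> [-13, 4, 14, 23, 26, 36]
  [30, 6, -47, -26, -46] -> [-47, -46, -26, 6, 30] -> [-46, -26, 6, 30]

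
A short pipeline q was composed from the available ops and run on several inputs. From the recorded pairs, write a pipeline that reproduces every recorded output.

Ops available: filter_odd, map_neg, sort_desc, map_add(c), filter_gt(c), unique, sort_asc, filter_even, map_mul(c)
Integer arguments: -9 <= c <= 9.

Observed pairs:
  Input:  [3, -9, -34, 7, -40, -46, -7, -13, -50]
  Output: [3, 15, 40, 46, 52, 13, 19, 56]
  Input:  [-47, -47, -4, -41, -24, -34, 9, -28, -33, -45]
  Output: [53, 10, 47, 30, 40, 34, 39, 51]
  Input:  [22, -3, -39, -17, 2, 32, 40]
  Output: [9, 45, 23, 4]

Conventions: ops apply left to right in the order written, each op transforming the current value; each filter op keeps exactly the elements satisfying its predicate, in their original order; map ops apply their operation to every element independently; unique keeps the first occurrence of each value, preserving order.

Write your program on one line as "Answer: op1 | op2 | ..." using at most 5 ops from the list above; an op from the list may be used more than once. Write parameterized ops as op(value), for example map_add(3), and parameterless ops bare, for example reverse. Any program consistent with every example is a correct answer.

map_add(-6) | unique | map_neg | filter_gt(2)

Check, running the answer program on each example:
  [3, -9, -34, 7, -40, -46, -7, -13, -50] -> [-3, -15, -40, 1, -46, -52, -13, -19, -56] -> [-3, -15, -40, 1, -46, -52, -13, -19, -56] -> [3, 15, 40, -1, 46, 52, 13, 19, 56] -> [3, 15, 40, 46, 52, 13, 19, 56]
  [-47, -47, -4, -41, -24, -34, 9, -28, -33, -45] -> [-53, -53, -10, -47, -30, -40, 3, -34, -39, -51] -> [-53, -10, -47, -30, -40, 3, -34, -39, -51] -> [53, 10, 47, 30, 40, -3, 34, 39, 51] -> [53, 10, 47, 30, 40, 34, 39, 51]
  [22, -3, -39, -17, 2, 32, 40] -> [16, -9, -45, -23, -4, 26, 34] -> [16, -9, -45, -23, -4, 26, 34] -> [-16, 9, 45, 23, 4, -26, -34] -> [9, 45, 23, 4]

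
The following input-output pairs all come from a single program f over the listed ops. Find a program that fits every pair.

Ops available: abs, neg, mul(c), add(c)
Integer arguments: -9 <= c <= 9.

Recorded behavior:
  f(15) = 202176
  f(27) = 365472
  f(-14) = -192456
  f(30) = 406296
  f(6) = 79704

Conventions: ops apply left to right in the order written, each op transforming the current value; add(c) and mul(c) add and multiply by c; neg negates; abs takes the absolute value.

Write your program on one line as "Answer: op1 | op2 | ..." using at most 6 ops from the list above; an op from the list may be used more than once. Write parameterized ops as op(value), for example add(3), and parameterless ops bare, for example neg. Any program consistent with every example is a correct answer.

mul(7) | add(-1) | mul(8) | mul(-9) | mul(9) | mul(-3)

Check, running the answer program on each example:
  15 -> 105 -> 104 -> 832 -> -7488 -> -67392 -> 202176
  27 -> 189 -> 188 -> 1504 -> -13536 -> -121824 -> 365472
  -14 -> -98 -> -99 -> -792 -> 7128 -> 64152 -> -192456
  30 -> 210 -> 209 -> 1672 -> -15048 -> -135432 -> 406296
  6 -> 42 -> 41 -> 328 -> -2952 -> -26568 -> 79704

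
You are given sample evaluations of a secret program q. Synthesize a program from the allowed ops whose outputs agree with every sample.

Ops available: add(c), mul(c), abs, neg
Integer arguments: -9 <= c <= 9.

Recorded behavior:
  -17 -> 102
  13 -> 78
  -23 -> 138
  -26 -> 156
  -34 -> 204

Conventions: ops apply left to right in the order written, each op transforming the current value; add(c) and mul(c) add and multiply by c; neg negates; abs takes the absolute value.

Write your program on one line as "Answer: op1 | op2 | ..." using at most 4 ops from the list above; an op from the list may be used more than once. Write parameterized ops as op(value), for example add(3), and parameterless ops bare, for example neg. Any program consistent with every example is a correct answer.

abs | neg | mul(-6)

Check, running the answer program on each example:
  -17 -> 17 -> -17 -> 102
  13 -> 13 -> -13 -> 78
  -23 -> 23 -> -23 -> 138
  -26 -> 26 -> -26 -> 156
  -34 -> 34 -> -34 -> 204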